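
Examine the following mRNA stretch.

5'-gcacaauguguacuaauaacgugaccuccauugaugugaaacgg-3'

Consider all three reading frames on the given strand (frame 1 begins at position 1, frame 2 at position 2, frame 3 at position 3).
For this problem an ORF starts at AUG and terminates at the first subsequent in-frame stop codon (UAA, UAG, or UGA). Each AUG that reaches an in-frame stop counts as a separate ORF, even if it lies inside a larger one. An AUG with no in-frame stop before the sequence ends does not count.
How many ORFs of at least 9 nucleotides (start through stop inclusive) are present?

Frame 1: GCA CAA UGU GUA CUA AUA ACG UGA CCU CCA UUG AUG UGA AAC — AUG at 34, stop UGA at 37 → 6 nt.
Frame 2: CAC AAU GUG UAC UAA UAA CGU GAC CUC CAU UGA UGU GAA ACG — no AUG→stop ORF.
Frame 3: ACA AUG UGU ACU AAU AAC GUG ACC UCC AUU GAU GUG AAA CGG — no AUG→stop ORF.
No ORF reaches 9 nucleotides. Count = 0.

0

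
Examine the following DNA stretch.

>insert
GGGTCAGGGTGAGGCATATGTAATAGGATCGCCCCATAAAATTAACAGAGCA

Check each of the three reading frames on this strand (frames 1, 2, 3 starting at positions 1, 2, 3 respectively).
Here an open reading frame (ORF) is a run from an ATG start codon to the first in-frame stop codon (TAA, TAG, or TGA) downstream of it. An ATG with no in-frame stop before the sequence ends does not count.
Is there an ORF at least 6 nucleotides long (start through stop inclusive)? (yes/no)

yes

Frame 1: GGG TCA GGG TGA GGC ATA TGT AAT AGG ATC GCC CCA TAA AAT TAA CAG AGC — no ATG→stop ORF.
Frame 2: GGT CAG GGT GAG GCA TAT GTA ATA GGA TCG CCC CAT AAA ATT AAC AGA GCA — no ATG→stop ORF.
Frame 3: GTC AGG GTG AGG CAT ATG TAA TAG GAT CGC CCC ATA AAA TTA ACA GAG — ATG at 18, stop TAA at 21 → 6 nt.
Frame 3 has an ORF of 6 nucleotides (positions 18–23) ≥ 6, so yes.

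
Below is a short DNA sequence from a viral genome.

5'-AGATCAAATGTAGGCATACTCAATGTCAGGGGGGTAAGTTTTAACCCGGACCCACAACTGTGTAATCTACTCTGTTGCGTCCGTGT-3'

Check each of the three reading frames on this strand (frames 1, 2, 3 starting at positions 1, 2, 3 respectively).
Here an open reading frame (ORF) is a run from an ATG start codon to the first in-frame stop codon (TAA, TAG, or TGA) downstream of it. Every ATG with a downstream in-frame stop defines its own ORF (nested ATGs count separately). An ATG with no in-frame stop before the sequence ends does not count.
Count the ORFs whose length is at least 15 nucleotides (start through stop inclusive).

Frame 1: AGA TCA AAT GTA GGC ATA CTC AAT GTC AGG GGG GTA AGT TTT AAC CCG GAC CCA CAA CTG TGT AAT CTA CTC TGT TGC GTC CGT — no ATG→stop ORF.
Frame 2: GAT CAA ATG TAG GCA TAC TCA ATG TCA GGG GGG TAA GTT TTA ACC CGG ACC CAC AAC TGT GTA ATC TAC TCT GTT GCG TCC GTG — ATG at 8, stop TAG at 11 → 6 nt; ATG at 23, stop TAA at 35 → 15 nt.
Frame 3: ATC AAA TGT AGG CAT ACT CAA TGT CAG GGG GGT AAG TTT TAA CCC GGA CCC ACA ACT GTG TAA TCT ACT CTG TTG CGT CCG TGT — no ATG→stop ORF.
ORFs ≥ 15 nucleotides: frame 2 23–37 (15 nucleotides). Count = 1.

1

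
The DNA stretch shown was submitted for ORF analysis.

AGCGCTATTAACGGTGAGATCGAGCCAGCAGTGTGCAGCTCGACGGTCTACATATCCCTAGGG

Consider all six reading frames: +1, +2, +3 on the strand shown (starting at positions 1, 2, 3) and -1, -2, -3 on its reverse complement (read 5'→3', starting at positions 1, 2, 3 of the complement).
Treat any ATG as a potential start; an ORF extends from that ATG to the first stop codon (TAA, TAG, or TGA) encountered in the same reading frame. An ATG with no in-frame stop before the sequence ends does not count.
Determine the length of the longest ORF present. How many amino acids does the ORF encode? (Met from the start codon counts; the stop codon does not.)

Reverse complement (5'→3'): CCCTAGGGATATGTAGACCGTCGAGCTGCACACTGCTGGCTCGATCTCACCGTTAATAGCGCT
Frame +1: AGC GCT ATT AAC GGT GAG ATC GAG CCA GCA GTG TGC AGC TCG ACG GTC TAC ATA TCC CTA GGG — no ATG→stop ORF.
Frame +2: GCG CTA TTA ACG GTG AGA TCG AGC CAG CAG TGT GCA GCT CGA CGG TCT ACA TAT CCC TAG — no ATG→stop ORF.
Frame +3: CGC TAT TAA CGG TGA GAT CGA GCC AGC AGT GTG CAG CTC GAC GGT CTA CAT ATC CCT AGG — no ATG→stop ORF.
Frame -1: CCC TAG GGA TAT GTA GAC CGT CGA GCT GCA CAC TGC TGG CTC GAT CTC ACC GTT AAT AGC GCT — no ATG→stop ORF.
Frame -2: CCT AGG GAT ATG TAG ACC GTC GAG CTG CAC ACT GCT GGC TCG ATC TCA CCG TTA ATA GCG — ATG at 11, stop TAG at 14 → 6 nt.
Frame -3: CTA GGG ATA TGT AGA CCG TCG AGC TGC ACA CTG CTG GCT CGA TCT CAC CGT TAA TAG CGC — no ATG→stop ORF.
Longest: frame -2, positions 11–16, 6 nt = 2 codons = 1 aa. → 1 amino acids.

1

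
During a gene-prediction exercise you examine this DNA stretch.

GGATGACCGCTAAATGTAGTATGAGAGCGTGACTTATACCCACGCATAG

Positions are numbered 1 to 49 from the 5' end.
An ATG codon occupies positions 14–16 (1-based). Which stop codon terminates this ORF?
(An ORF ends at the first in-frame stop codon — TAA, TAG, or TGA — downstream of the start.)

TAG

Codons from position 14: ATG (14–16), TAG (17–19).
The first in-frame stop codon is TAG.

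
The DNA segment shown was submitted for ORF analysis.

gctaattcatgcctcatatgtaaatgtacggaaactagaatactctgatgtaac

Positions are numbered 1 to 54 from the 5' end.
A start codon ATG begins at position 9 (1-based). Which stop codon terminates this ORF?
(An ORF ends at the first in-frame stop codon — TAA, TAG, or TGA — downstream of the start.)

TAA

Codons from position 9: ATG (9–11), CCT (12–14), CAT (15–17), ATG (18–20), TAA (21–23).
The first in-frame stop codon is TAA.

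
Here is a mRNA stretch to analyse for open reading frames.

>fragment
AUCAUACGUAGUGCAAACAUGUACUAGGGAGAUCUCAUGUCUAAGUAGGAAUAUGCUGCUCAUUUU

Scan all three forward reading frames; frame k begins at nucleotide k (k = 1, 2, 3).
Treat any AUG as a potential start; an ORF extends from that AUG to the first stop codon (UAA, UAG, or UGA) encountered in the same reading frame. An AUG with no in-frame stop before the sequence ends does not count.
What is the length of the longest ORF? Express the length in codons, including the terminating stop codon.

4

Frame 1: AUC AUA CGU AGU GCA AAC AUG UAC UAG GGA GAU CUC AUG UCU AAG UAG GAA UAU GCU GCU CAU UUU — AUG at 19, stop UAG at 25 → 9 nt; AUG at 37, stop UAG at 46 → 12 nt.
Frame 2: UCA UAC GUA GUG CAA ACA UGU ACU AGG GAG AUC UCA UGU CUA AGU AGG AAU AUG CUG CUC AUU — no AUG→stop ORF.
Frame 3: CAU ACG UAG UGC AAA CAU GUA CUA GGG AGA UCU CAU GUC UAA GUA GGA AUA UGC UGC UCA UUU — no AUG→stop ORF.
Longest: frame 1, positions 37–48, 12 nt = 4 codons = 3 aa. → 4 codons.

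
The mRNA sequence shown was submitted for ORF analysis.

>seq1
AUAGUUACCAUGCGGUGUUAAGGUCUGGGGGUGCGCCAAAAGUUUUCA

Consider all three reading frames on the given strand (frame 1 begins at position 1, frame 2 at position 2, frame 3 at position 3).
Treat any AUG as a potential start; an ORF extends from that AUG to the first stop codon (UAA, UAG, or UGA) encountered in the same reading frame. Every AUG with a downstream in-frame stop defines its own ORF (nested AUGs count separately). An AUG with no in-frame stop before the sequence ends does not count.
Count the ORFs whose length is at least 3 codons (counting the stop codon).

1

Frame 1: AUA GUU ACC AUG CGG UGU UAA GGU CUG GGG GUG CGC CAA AAG UUU UCA — AUG at 10, stop UAA at 19 → 12 nt.
Frame 2: UAG UUA CCA UGC GGU GUU AAG GUC UGG GGG UGC GCC AAA AGU UUU — no AUG→stop ORF.
Frame 3: AGU UAC CAU GCG GUG UUA AGG UCU GGG GGU GCG CCA AAA GUU UUC — no AUG→stop ORF.
ORFs ≥ 3 codons: frame 1 10–21 (4 codons). Count = 1.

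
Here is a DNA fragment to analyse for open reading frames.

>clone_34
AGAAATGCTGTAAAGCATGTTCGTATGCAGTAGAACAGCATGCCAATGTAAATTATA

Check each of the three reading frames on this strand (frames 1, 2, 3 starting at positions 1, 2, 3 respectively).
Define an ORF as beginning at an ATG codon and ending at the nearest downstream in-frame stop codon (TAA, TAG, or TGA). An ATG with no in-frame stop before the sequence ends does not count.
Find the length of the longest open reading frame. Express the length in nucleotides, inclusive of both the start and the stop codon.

12

Frame 1: AGA AAT GCT GTA AAG CAT GTT CGT ATG CAG TAG AAC AGC ATG CCA ATG TAA ATT ATA — ATG at 25, stop TAG at 31 → 9 nt; ATG at 40, stop TAA at 49 → 12 nt; ATG at 46, stop TAA at 49 → 6 nt.
Frame 2: GAA ATG CTG TAA AGC ATG TTC GTA TGC AGT AGA ACA GCA TGC CAA TGT AAA TTA — ATG at 5, stop TAA at 11 → 9 nt.
Frame 3: AAA TGC TGT AAA GCA TGT TCG TAT GCA GTA GAA CAG CAT GCC AAT GTA AAT TAT — no ATG→stop ORF.
Longest: frame 1, positions 40–51, 12 nt = 4 codons = 3 aa. → 12 nucleotides.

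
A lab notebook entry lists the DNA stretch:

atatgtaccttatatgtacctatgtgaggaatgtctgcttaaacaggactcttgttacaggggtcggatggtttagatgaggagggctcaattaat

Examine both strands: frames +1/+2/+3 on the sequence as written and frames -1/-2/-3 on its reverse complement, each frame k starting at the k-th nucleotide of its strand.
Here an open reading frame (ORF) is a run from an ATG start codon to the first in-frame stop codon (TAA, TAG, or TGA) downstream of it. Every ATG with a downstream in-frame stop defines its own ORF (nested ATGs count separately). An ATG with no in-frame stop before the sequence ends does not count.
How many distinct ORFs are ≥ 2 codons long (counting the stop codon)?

Reverse complement (5'→3'): ATTAATTGAGCCCTCCTCATCTAAACCATCCGACCCCTGTAACAAGAGTCCTGTTTAAGCAGACATTCCTCACATAGGTACATATAAGGTACATAT
Frame +1: ATA TGT ACC TTA TAT GTA CCT ATG TGA GGA ATG TCT GCT TAA ACA GGA CTC TTG TTA CAG GGG TCG GAT GGT TTA GAT GAG GAG GGC TCA ATT AAT — ATG at 22, stop TGA at 25 → 6 nt; ATG at 31, stop TAA at 40 → 12 nt.
Frame +2: TAT GTA CCT TAT ATG TAC CTA TGT GAG GAA TGT CTG CTT AAA CAG GAC TCT TGT TAC AGG GGT CGG ATG GTT TAG ATG AGG AGG GCT CAA TTA — ATG at 14, stop TAG at 74 → 63 nt; ATG at 68, stop TAG at 74 → 9 nt.
Frame +3: ATG TAC CTT ATA TGT ACC TAT GTG AGG AAT GTC TGC TTA AAC AGG ACT CTT GTT ACA GGG GTC GGA TGG TTT AGA TGA GGA GGG CTC AAT TAA — ATG at 3, stop TGA at 78 → 78 nt.
Frame -1: ATT AAT TGA GCC CTC CTC ATC TAA ACC ATC CGA CCC CTG TAA CAA GAG TCC TGT TTA AGC AGA CAT TCC TCA CAT AGG TAC ATA TAA GGT ACA TAT — no ATG→stop ORF.
Frame -2: TTA ATT GAG CCC TCC TCA TCT AAA CCA TCC GAC CCC TGT AAC AAG AGT CCT GTT TAA GCA GAC ATT CCT CAC ATA GGT ACA TAT AAG GTA CAT — no ATG→stop ORF.
Frame -3: TAA TTG AGC CCT CCT CAT CTA AAC CAT CCG ACC CCT GTA ACA AGA GTC CTG TTT AAG CAG ACA TTC CTC ACA TAG GTA CAT ATA AGG TAC ATA — no ATG→stop ORF.
ORFs ≥ 2 codons: frame +1 22–27 (2 codons), frame +1 31–42 (4 codons), frame +2 14–76 (21 codons), frame +2 68–76 (3 codons), frame +3 3–80 (26 codons). Count = 5.

5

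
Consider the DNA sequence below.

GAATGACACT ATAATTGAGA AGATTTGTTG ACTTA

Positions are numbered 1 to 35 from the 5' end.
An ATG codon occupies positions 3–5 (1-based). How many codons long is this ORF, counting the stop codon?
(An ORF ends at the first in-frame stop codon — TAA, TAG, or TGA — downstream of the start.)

Codons from position 3: ATG (3–5), ACA (6–8), CTA (9–11), TAA (12–14).
TAA is the first in-frame stop; that's 4 codons including the stop.

4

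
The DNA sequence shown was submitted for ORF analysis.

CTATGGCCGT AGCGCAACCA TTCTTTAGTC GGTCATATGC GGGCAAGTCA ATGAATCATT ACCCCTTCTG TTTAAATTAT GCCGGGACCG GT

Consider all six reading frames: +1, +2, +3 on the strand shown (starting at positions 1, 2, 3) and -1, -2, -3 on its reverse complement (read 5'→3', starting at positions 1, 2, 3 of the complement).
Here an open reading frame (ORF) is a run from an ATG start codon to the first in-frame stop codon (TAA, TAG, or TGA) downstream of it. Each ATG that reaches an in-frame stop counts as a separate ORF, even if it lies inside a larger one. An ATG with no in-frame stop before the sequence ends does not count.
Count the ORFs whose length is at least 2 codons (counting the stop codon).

4

Reverse complement (5'→3'): ACCGGTCCCGGCATAATTTAAACAGAAGGGGTAATGATTCATTGACTTGCCCGCATATGACCGACTAAAGAATGGTTGCGCTACGGCCATAG
Frame +1: CTA TGG CCG TAG CGC AAC CAT TCT TTA GTC GGT CAT ATG CGG GCA AGT CAA TGA ATC ATT ACC CCT TCT GTT TAA ATT ATG CCG GGA CCG — ATG at 37, stop TGA at 52 → 18 nt.
Frame +2: TAT GGC CGT AGC GCA ACC ATT CTT TAG TCG GTC ATA TGC GGG CAA GTC AAT GAA TCA TTA CCC CTT CTG TTT AAA TTA TGC CGG GAC CGG — no ATG→stop ORF.
Frame +3: ATG GCC GTA GCG CAA CCA TTC TTT AGT CGG TCA TAT GCG GGC AAG TCA ATG AAT CAT TAC CCC TTC TGT TTA AAT TAT GCC GGG ACC GGT — no ATG→stop ORF.
Frame -1: ACC GGT CCC GGC ATA ATT TAA ACA GAA GGG GTA ATG ATT CAT TGA CTT GCC CGC ATA TGA CCG ACT AAA GAA TGG TTG CGC TAC GGC CAT — ATG at 34, stop TGA at 43 → 12 nt.
Frame -2: CCG GTC CCG GCA TAA TTT AAA CAG AAG GGG TAA TGA TTC ATT GAC TTG CCC GCA TAT GAC CGA CTA AAG AAT GGT TGC GCT ACG GCC ATA — no ATG→stop ORF.
Frame -3: CGG TCC CGG CAT AAT TTA AAC AGA AGG GGT AAT GAT TCA TTG ACT TGC CCG CAT ATG ACC GAC TAA AGA ATG GTT GCG CTA CGG CCA TAG — ATG at 57, stop TAA at 66 → 12 nt; ATG at 72, stop TAG at 90 → 21 nt.
ORFs ≥ 2 codons: frame +1 37–54 (6 codons), frame -1 34–45 (4 codons), frame -3 57–68 (4 codons), frame -3 72–92 (7 codons). Count = 4.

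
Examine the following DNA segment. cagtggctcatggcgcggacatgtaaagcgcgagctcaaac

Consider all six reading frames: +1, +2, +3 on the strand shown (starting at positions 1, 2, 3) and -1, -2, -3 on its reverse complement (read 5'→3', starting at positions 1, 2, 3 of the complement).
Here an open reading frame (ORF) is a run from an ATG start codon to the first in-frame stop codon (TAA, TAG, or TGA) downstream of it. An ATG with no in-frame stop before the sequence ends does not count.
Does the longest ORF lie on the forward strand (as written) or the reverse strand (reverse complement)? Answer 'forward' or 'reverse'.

reverse

Reverse complement (5'→3'): GTTTGAGCTCGCGCTTTACATGTCCGCGCCATGAGCCACTG
Frame +1: CAG TGG CTC ATG GCG CGG ACA TGT AAA GCG CGA GCT CAA — no ATG→stop ORF.
Frame +2: AGT GGC TCA TGG CGC GGA CAT GTA AAG CGC GAG CTC AAA — no ATG→stop ORF.
Frame +3: GTG GCT CAT GGC GCG GAC ATG TAA AGC GCG AGC TCA AAC — ATG at 21, stop TAA at 24 → 6 nt.
Frame -1: GTT TGA GCT CGC GCT TTA CAT GTC CGC GCC ATG AGC CAC — no ATG→stop ORF.
Frame -2: TTT GAG CTC GCG CTT TAC ATG TCC GCG CCA TGA GCC ACT — ATG at 20, stop TGA at 32 → 15 nt.
Frame -3: TTG AGC TCG CGC TTT ACA TGT CCG CGC CAT GAG CCA CTG — no ATG→stop ORF.
Forward-strand max 6 nt; reverse-strand max 15 nt. The reverse strand has the longer ORF.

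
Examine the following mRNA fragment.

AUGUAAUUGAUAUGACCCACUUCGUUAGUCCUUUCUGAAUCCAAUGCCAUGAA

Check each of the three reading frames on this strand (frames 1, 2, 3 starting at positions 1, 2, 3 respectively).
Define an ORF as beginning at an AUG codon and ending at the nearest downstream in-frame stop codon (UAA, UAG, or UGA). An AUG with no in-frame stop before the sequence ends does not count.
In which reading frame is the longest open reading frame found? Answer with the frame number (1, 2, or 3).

Frame 1: AUG UAA UUG AUA UGA CCC ACU UCG UUA GUC CUU UCU GAA UCC AAU GCC AUG — AUG at 1, stop UAA at 4 → 6 nt.
Frame 2: UGU AAU UGA UAU GAC CCA CUU CGU UAG UCC UUU CUG AAU CCA AUG CCA UGA — AUG at 44, stop UGA at 50 → 9 nt.
Frame 3: GUA AUU GAU AUG ACC CAC UUC GUU AGU CCU UUC UGA AUC CAA UGC CAU GAA — AUG at 12, stop UGA at 36 → 27 nt.
Longest ORF is 27 nt in frame 3 (positions 12–38).

3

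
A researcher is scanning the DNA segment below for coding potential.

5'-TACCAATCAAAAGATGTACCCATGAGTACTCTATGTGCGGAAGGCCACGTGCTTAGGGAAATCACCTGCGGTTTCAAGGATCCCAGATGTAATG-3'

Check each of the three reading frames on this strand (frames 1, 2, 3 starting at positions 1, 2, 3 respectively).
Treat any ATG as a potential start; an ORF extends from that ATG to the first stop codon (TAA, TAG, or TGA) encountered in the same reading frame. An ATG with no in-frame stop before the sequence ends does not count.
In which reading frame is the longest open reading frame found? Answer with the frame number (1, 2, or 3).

3

Frame 1: TAC CAA TCA AAA GAT GTA CCC ATG AGT ACT CTA TGT GCG GAA GGC CAC GTG CTT AGG GAA ATC ACC TGC GGT TTC AAG GAT CCC AGA TGT AAT — no ATG→stop ORF.
Frame 2: ACC AAT CAA AAG ATG TAC CCA TGA GTA CTC TAT GTG CGG AAG GCC ACG TGC TTA GGG AAA TCA CCT GCG GTT TCA AGG ATC CCA GAT GTA ATG — ATG at 14, stop TGA at 23 → 12 nt.
Frame 3: CCA ATC AAA AGA TGT ACC CAT GAG TAC TCT ATG TGC GGA AGG CCA CGT GCT TAG GGA AAT CAC CTG CGG TTT CAA GGA TCC CAG ATG TAA — ATG at 33, stop TAG at 54 → 24 nt; ATG at 87, stop TAA at 90 → 6 nt.
Longest ORF is 24 nt in frame 3 (positions 33–56).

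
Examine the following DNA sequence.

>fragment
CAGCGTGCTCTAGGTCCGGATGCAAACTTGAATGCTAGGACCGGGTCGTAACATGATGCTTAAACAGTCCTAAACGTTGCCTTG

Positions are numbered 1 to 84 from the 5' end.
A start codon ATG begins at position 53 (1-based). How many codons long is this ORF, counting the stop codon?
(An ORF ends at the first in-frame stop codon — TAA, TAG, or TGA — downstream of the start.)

Codons from position 53: ATG (53–55), ATG (56–58), CTT (59–61), AAA (62–64), CAG (65–67), TCC (68–70), TAA (71–73).
TAA is the first in-frame stop; that's 7 codons including the stop.

7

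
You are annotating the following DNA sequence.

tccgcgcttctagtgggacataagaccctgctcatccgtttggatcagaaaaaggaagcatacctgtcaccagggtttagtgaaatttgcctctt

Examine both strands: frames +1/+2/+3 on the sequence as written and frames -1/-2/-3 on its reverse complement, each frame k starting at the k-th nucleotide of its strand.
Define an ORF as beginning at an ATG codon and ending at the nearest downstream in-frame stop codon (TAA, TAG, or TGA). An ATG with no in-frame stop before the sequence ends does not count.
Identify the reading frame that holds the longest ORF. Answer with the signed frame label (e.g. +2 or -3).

-2

Reverse complement (5'→3'): AAGAGGCAAATTTCACTAAACCCTGGTGACAGGTATGCTTCCTTTTTCTGATCCAAACGGATGAGCAGGGTCTTATGTCCCACTAGAAGCGCGGA
Frame +1: TCC GCG CTT CTA GTG GGA CAT AAG ACC CTG CTC ATC CGT TTG GAT CAG AAA AAG GAA GCA TAC CTG TCA CCA GGG TTT AGT GAA ATT TGC CTC — no ATG→stop ORF.
Frame +2: CCG CGC TTC TAG TGG GAC ATA AGA CCC TGC TCA TCC GTT TGG ATC AGA AAA AGG AAG CAT ACC TGT CAC CAG GGT TTA GTG AAA TTT GCC TCT — no ATG→stop ORF.
Frame +3: CGC GCT TCT AGT GGG ACA TAA GAC CCT GCT CAT CCG TTT GGA TCA GAA AAA GGA AGC ATA CCT GTC ACC AGG GTT TAG TGA AAT TTG CCT CTT — no ATG→stop ORF.
Frame -1: AAG AGG CAA ATT TCA CTA AAC CCT GGT GAC AGG TAT GCT TCC TTT TTC TGA TCC AAA CGG ATG AGC AGG GTC TTA TGT CCC ACT AGA AGC GCG — no ATG→stop ORF.
Frame -2: AGA GGC AAA TTT CAC TAA ACC CTG GTG ACA GGT ATG CTT CCT TTT TCT GAT CCA AAC GGA TGA GCA GGG TCT TAT GTC CCA CTA GAA GCG CGG — ATG at 35, stop TGA at 62 → 30 nt.
Frame -3: GAG GCA AAT TTC ACT AAA CCC TGG TGA CAG GTA TGC TTC CTT TTT CTG ATC CAA ACG GAT GAG CAG GGT CTT ATG TCC CAC TAG AAG CGC GGA — ATG at 75, stop TAG at 84 → 12 nt.
Longest ORF is 30 nt in frame -2 (positions 35–64).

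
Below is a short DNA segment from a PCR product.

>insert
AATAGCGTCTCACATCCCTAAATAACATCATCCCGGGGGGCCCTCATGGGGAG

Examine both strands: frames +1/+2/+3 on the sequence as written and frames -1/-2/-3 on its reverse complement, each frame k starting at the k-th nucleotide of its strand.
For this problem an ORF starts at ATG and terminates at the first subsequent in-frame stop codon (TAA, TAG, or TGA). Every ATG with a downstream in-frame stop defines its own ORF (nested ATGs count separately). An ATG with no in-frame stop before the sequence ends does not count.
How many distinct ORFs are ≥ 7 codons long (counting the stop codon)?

1

Reverse complement (5'→3'): CTCCCCATGAGGGCCCCCCGGGATGATGTTATTTAGGGATGTGAGACGCTATT
Frame +1: AAT AGC GTC TCA CAT CCC TAA ATA ACA TCA TCC CGG GGG GCC CTC ATG GGG — no ATG→stop ORF.
Frame +2: ATA GCG TCT CAC ATC CCT AAA TAA CAT CAT CCC GGG GGG CCC TCA TGG GGA — no ATG→stop ORF.
Frame +3: TAG CGT CTC ACA TCC CTA AAT AAC ATC ATC CCG GGG GGC CCT CAT GGG GAG — no ATG→stop ORF.
Frame -1: CTC CCC ATG AGG GCC CCC CGG GAT GAT GTT ATT TAG GGA TGT GAG ACG CTA — ATG at 7, stop TAG at 34 → 30 nt.
Frame -2: TCC CCA TGA GGG CCC CCC GGG ATG ATG TTA TTT AGG GAT GTG AGA CGC TAT — no ATG→stop ORF.
Frame -3: CCC CAT GAG GGC CCC CCG GGA TGA TGT TAT TTA GGG ATG TGA GAC GCT ATT — ATG at 39, stop TGA at 42 → 6 nt.
ORFs ≥ 7 codons: frame -1 7–36 (10 codons). Count = 1.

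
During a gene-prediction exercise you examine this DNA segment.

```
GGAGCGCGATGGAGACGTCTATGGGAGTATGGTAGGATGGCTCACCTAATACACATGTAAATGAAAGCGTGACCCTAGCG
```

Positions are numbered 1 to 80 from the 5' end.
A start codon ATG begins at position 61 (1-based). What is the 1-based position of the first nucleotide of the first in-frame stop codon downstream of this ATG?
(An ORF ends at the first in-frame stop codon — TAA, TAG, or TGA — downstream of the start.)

Codons from position 61: ATG (61–63), AAA (64–66), GCG (67–69), TGA (70–72).
TGA is a stop codon; it begins at position 70.

70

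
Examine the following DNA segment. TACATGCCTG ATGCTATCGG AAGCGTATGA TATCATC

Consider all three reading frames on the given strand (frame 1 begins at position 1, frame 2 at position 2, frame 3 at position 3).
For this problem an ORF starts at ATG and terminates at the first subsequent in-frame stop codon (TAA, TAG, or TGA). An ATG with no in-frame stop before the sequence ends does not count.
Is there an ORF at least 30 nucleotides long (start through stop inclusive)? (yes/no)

Frame 1: TAC ATG CCT GAT GCT ATC GGA AGC GTA TGA TAT CAT — ATG at 4, stop TGA at 28 → 27 nt.
Frame 2: ACA TGC CTG ATG CTA TCG GAA GCG TAT GAT ATC ATC — no ATG→stop ORF.
Frame 3: CAT GCC TGA TGC TAT CGG AAG CGT ATG ATA TCA — no ATG→stop ORF.
Largest ORF found is 27 nucleotides < 30, so no.

no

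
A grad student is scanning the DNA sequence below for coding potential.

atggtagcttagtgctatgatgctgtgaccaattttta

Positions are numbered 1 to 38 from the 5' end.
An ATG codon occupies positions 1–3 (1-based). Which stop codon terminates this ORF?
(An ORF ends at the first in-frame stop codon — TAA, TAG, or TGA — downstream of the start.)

TAG

Codons from position 1: ATG (1–3), GTA (4–6), GCT (7–9), TAG (10–12).
The first in-frame stop codon is TAG.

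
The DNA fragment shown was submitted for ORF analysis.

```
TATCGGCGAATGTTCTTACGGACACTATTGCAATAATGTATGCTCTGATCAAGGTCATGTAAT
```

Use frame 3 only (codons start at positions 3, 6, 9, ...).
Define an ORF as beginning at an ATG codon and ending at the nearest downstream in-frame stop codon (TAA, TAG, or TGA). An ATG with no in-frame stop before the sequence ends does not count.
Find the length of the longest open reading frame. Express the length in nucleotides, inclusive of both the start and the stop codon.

27

Frame 3: TCG GCG AAT GTT CTT ACG GAC ACT ATT GCA ATA ATG TAT GCT CTG ATC AAG GTC ATG TAA — ATG at 36, stop TAA at 60 → 27 nt; ATG at 57, stop TAA at 60 → 6 nt.
Longest: frame 3, positions 36–62, 27 nt = 9 codons = 8 aa. → 27 nucleotides.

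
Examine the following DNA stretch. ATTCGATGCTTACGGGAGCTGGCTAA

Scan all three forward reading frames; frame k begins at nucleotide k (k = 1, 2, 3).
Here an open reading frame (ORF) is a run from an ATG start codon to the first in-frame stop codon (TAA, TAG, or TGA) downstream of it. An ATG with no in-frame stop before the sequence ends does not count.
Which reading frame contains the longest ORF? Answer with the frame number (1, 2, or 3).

3

Frame 1: ATT CGA TGC TTA CGG GAG CTG GCT — no ATG→stop ORF.
Frame 2: TTC GAT GCT TAC GGG AGC TGG CTA — no ATG→stop ORF.
Frame 3: TCG ATG CTT ACG GGA GCT GGC TAA — ATG at 6, stop TAA at 24 → 21 nt.
Longest ORF is 21 nt in frame 3 (positions 6–26).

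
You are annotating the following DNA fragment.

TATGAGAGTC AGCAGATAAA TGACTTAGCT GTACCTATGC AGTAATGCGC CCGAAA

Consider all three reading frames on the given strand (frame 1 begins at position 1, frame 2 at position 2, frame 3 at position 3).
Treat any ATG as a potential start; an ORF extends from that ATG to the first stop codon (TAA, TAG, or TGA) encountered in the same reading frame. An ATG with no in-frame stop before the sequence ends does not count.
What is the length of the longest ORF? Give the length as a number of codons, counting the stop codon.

6

Frame 1: TAT GAG AGT CAG CAG ATA AAT GAC TTA GCT GTA CCT ATG CAG TAA TGC GCC CGA — ATG at 37, stop TAA at 43 → 9 nt.
Frame 2: ATG AGA GTC AGC AGA TAA ATG ACT TAG CTG TAC CTA TGC AGT AAT GCG CCC GAA — ATG at 2, stop TAA at 17 → 18 nt; ATG at 20, stop TAG at 26 → 9 nt.
Frame 3: TGA GAG TCA GCA GAT AAA TGA CTT AGC TGT ACC TAT GCA GTA ATG CGC CCG AAA — no ATG→stop ORF.
Longest: frame 2, positions 2–19, 18 nt = 6 codons = 5 aa. → 6 codons.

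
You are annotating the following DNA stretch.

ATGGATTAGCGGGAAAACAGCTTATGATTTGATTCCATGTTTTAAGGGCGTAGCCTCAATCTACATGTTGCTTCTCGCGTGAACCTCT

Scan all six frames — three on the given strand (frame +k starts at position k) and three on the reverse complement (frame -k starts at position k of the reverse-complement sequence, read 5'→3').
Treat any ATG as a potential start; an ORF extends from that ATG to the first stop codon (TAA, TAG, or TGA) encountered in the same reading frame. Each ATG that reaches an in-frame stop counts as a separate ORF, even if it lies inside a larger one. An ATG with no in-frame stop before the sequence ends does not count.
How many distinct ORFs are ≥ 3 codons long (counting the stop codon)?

5

Reverse complement (5'→3'): AGAGGTTCACGCGAGAAGCAACATGTAGATTGAGGCTACGCCCTTAAAACATGGAATCAAATCATAAGCTGTTTTCCCGCTAATCCAT
Frame +1: ATG GAT TAG CGG GAA AAC AGC TTA TGA TTT GAT TCC ATG TTT TAA GGG CGT AGC CTC AAT CTA CAT GTT GCT TCT CGC GTG AAC CTC — ATG at 1, stop TAG at 7 → 9 nt; ATG at 37, stop TAA at 43 → 9 nt.
Frame +2: TGG ATT AGC GGG AAA ACA GCT TAT GAT TTG ATT CCA TGT TTT AAG GGC GTA GCC TCA ATC TAC ATG TTG CTT CTC GCG TGA ACC TCT — ATG at 65, stop TGA at 80 → 18 nt.
Frame +3: GGA TTA GCG GGA AAA CAG CTT ATG ATT TGA TTC CAT GTT TTA AGG GCG TAG CCT CAA TCT ACA TGT TGC TTC TCG CGT GAA CCT — ATG at 24, stop TGA at 30 → 9 nt.
Frame -1: AGA GGT TCA CGC GAG AAG CAA CAT GTA GAT TGA GGC TAC GCC CTT AAA ACA TGG AAT CAA ATC ATA AGC TGT TTT CCC GCT AAT CCA — no ATG→stop ORF.
Frame -2: GAG GTT CAC GCG AGA AGC AAC ATG TAG ATT GAG GCT ACG CCC TTA AAA CAT GGA ATC AAA TCA TAA GCT GTT TTC CCG CTA ATC CAT — ATG at 23, stop TAG at 26 → 6 nt.
Frame -3: AGG TTC ACG CGA GAA GCA ACA TGT AGA TTG AGG CTA CGC CCT TAA AAC ATG GAA TCA AAT CAT AAG CTG TTT TCC CGC TAA TCC — ATG at 51, stop TAA at 81 → 33 nt.
ORFs ≥ 3 codons: frame +1 1–9 (3 codons), frame +1 37–45 (3 codons), frame +2 65–82 (6 codons), frame +3 24–32 (3 codons), frame -3 51–83 (11 codons). Count = 5.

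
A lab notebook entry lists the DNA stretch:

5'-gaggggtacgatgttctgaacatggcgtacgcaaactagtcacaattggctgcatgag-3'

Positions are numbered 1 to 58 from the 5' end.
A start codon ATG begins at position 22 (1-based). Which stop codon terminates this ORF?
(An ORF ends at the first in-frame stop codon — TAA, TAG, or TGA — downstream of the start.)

Codons from position 22: ATG (22–24), GCG (25–27), TAC (28–30), GCA (31–33), AAC (34–36), TAG (37–39).
The first in-frame stop codon is TAG.

TAG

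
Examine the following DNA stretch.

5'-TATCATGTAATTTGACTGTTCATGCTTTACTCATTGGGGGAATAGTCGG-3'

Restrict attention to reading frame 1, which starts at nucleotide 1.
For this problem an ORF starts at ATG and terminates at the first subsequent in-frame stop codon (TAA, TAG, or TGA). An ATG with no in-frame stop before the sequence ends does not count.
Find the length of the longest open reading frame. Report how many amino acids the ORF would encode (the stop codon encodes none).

7

Frame 1: TAT CAT GTA ATT TGA CTG TTC ATG CTT TAC TCA TTG GGG GAA TAG TCG — ATG at 22, stop TAG at 43 → 24 nt.
Longest: frame 1, positions 22–45, 24 nt = 8 codons = 7 aa. → 7 amino acids.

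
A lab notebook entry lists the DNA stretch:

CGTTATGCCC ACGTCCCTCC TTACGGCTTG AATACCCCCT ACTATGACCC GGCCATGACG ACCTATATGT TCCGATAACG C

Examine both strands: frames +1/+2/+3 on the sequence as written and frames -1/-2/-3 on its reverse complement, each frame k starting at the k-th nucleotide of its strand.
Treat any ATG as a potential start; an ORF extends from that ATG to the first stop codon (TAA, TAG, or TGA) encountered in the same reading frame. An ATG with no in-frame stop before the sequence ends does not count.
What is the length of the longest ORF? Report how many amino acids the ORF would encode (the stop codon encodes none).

Reverse complement (5'→3'): GCGTTATCGGAACATATAGGTCGTCATGGCCGGGTCATAGTAGGGGGTATTCAAGCCGTAAGGAGGGACGTGGGCATAACG
Frame +1: CGT TAT GCC CAC GTC CCT CCT TAC GGC TTG AAT ACC CCC TAC TAT GAC CCG GCC ATG ACG ACC TAT ATG TTC CGA TAA CGC — ATG at 55, stop TAA at 76 → 24 nt; ATG at 67, stop TAA at 76 → 12 nt.
Frame +2: GTT ATG CCC ACG TCC CTC CTT ACG GCT TGA ATA CCC CCT ACT ATG ACC CGG CCA TGA CGA CCT ATA TGT TCC GAT AAC — ATG at 5, stop TGA at 29 → 27 nt; ATG at 44, stop TGA at 56 → 15 nt.
Frame +3: TTA TGC CCA CGT CCC TCC TTA CGG CTT GAA TAC CCC CTA CTA TGA CCC GGC CAT GAC GAC CTA TAT GTT CCG ATA ACG — no ATG→stop ORF.
Frame -1: GCG TTA TCG GAA CAT ATA GGT CGT CAT GGC CGG GTC ATA GTA GGG GGT ATT CAA GCC GTA AGG AGG GAC GTG GGC ATA ACG — no ATG→stop ORF.
Frame -2: CGT TAT CGG AAC ATA TAG GTC GTC ATG GCC GGG TCA TAG TAG GGG GTA TTC AAG CCG TAA GGA GGG ACG TGG GCA TAA — ATG at 26, stop TAG at 38 → 15 nt.
Frame -3: GTT ATC GGA ACA TAT AGG TCG TCA TGG CCG GGT CAT AGT AGG GGG TAT TCA AGC CGT AAG GAG GGA CGT GGG CAT AAC — no ATG→stop ORF.
Longest: frame +2, positions 5–31, 27 nt = 9 codons = 8 aa. → 8 amino acids.

8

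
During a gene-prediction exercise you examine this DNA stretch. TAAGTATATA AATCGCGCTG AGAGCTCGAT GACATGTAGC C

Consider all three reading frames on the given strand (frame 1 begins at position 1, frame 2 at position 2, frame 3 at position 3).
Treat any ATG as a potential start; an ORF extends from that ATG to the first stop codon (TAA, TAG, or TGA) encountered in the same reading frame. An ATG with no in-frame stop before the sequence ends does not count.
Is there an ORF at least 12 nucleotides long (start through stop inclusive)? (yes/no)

Frame 1: TAA GTA TAT AAA TCG CGC TGA GAG CTC GAT GAC ATG TAG — ATG at 34, stop TAG at 37 → 6 nt.
Frame 2: AAG TAT ATA AAT CGC GCT GAG AGC TCG ATG ACA TGT AGC — no ATG→stop ORF.
Frame 3: AGT ATA TAA ATC GCG CTG AGA GCT CGA TGA CAT GTA GCC — no ATG→stop ORF.
Largest ORF found is 6 nucleotides < 12, so no.

no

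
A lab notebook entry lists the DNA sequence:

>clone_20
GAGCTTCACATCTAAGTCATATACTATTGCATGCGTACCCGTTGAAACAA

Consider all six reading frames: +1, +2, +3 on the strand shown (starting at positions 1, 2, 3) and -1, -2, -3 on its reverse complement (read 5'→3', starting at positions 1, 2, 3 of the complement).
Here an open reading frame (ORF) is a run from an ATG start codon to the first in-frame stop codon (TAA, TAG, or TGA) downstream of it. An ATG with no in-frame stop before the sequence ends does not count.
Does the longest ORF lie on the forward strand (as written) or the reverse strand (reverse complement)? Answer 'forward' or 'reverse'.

forward

Reverse complement (5'→3'): TTGTTTCAACGGGTACGCATGCAATAGTATATGACTTAGATGTGAAGCTC
Frame +1: GAG CTT CAC ATC TAA GTC ATA TAC TAT TGC ATG CGT ACC CGT TGA AAC — ATG at 31, stop TGA at 43 → 15 nt.
Frame +2: AGC TTC ACA TCT AAG TCA TAT ACT ATT GCA TGC GTA CCC GTT GAA ACA — no ATG→stop ORF.
Frame +3: GCT TCA CAT CTA AGT CAT ATA CTA TTG CAT GCG TAC CCG TTG AAA CAA — no ATG→stop ORF.
Frame -1: TTG TTT CAA CGG GTA CGC ATG CAA TAG TAT ATG ACT TAG ATG TGA AGC — ATG at 19, stop TAG at 25 → 9 nt; ATG at 31, stop TAG at 37 → 9 nt; ATG at 40, stop TGA at 43 → 6 nt.
Frame -2: TGT TTC AAC GGG TAC GCA TGC AAT AGT ATA TGA CTT AGA TGT GAA GCT — no ATG→stop ORF.
Frame -3: GTT TCA ACG GGT ACG CAT GCA ATA GTA TAT GAC TTA GAT GTG AAG CTC — no ATG→stop ORF.
Forward-strand max 15 nt; reverse-strand max 9 nt. The forward strand has the longer ORF.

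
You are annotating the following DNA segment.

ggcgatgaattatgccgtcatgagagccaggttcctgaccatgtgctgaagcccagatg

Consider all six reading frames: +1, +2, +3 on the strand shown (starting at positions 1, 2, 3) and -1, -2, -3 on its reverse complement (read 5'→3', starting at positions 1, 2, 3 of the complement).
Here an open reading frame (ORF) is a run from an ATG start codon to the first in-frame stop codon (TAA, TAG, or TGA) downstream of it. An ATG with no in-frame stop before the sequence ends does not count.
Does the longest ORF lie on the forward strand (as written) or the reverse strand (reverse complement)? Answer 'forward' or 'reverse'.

forward

Reverse complement (5'→3'): CATCTGGGCTTCAGCACATGGTCAGGAACCTGGCTCTCATGACGGCATAATTCATCGCC
Frame +1: GGC GAT GAA TTA TGC CGT CAT GAG AGC CAG GTT CCT GAC CAT GTG CTG AAG CCC AGA — no ATG→stop ORF.
Frame +2: GCG ATG AAT TAT GCC GTC ATG AGA GCC AGG TTC CTG ACC ATG TGC TGA AGC CCA GAT — ATG at 5, stop TGA at 47 → 45 nt; ATG at 20, stop TGA at 47 → 30 nt; ATG at 41, stop TGA at 47 → 9 nt.
Frame +3: CGA TGA ATT ATG CCG TCA TGA GAG CCA GGT TCC TGA CCA TGT GCT GAA GCC CAG ATG — ATG at 12, stop TGA at 21 → 12 nt.
Frame -1: CAT CTG GGC TTC AGC ACA TGG TCA GGA ACC TGG CTC TCA TGA CGG CAT AAT TCA TCG — no ATG→stop ORF.
Frame -2: ATC TGG GCT TCA GCA CAT GGT CAG GAA CCT GGC TCT CAT GAC GGC ATA ATT CAT CGC — no ATG→stop ORF.
Frame -3: TCT GGG CTT CAG CAC ATG GTC AGG AAC CTG GCT CTC ATG ACG GCA TAA TTC ATC GCC — ATG at 18, stop TAA at 48 → 33 nt; ATG at 39, stop TAA at 48 → 12 nt.
Forward-strand max 45 nt; reverse-strand max 33 nt. The forward strand has the longer ORF.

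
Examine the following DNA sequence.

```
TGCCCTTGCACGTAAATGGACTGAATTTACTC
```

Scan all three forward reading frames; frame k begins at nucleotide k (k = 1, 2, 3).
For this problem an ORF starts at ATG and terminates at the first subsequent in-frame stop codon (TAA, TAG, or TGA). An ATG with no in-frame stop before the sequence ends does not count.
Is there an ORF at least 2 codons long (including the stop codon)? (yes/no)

yes

Frame 1: TGC CCT TGC ACG TAA ATG GAC TGA ATT TAC — ATG at 16, stop TGA at 22 → 9 nt.
Frame 2: GCC CTT GCA CGT AAA TGG ACT GAA TTT ACT — no ATG→stop ORF.
Frame 3: CCC TTG CAC GTA AAT GGA CTG AAT TTA CTC — no ATG→stop ORF.
Frame 1 has an ORF of 3 codons (positions 16–24) ≥ 2, so yes.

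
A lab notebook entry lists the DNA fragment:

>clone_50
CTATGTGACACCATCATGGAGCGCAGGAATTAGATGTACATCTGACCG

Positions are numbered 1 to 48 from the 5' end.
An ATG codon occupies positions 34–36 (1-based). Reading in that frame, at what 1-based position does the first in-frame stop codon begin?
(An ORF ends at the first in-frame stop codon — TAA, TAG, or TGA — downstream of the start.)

Codons from position 34: ATG (34–36), TAC (37–39), ATC (40–42), TGA (43–45).
TGA is a stop codon; it begins at position 43.

43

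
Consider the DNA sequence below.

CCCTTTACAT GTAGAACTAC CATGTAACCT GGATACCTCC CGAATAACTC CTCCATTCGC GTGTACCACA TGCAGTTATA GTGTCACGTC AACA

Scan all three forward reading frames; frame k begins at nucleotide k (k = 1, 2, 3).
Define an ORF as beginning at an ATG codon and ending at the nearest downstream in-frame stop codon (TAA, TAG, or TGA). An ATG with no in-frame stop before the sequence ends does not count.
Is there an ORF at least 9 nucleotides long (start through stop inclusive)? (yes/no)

yes

Frame 1: CCC TTT ACA TGT AGA ACT ACC ATG TAA CCT GGA TAC CTC CCG AAT AAC TCC TCC ATT CGC GTG TAC CAC ATG CAG TTA TAG TGT CAC GTC AAC — ATG at 22, stop TAA at 25 → 6 nt; ATG at 70, stop TAG at 79 → 12 nt.
Frame 2: CCT TTA CAT GTA GAA CTA CCA TGT AAC CTG GAT ACC TCC CGA ATA ACT CCT CCA TTC GCG TGT ACC ACA TGC AGT TAT AGT GTC ACG TCA ACA — no ATG→stop ORF.
Frame 3: CTT TAC ATG TAG AAC TAC CAT GTA ACC TGG ATA CCT CCC GAA TAA CTC CTC CAT TCG CGT GTA CCA CAT GCA GTT ATA GTG TCA CGT CAA — ATG at 9, stop TAG at 12 → 6 nt.
Frame 1 has an ORF of 12 nucleotides (positions 70–81) ≥ 9, so yes.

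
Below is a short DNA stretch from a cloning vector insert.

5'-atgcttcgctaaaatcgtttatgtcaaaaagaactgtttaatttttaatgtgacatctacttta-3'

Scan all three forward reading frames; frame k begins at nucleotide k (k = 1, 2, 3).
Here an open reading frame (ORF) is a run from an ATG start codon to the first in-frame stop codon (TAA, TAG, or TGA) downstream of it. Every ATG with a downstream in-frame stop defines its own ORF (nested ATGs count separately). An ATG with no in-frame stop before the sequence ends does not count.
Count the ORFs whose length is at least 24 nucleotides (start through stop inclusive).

0

Frame 1: ATG CTT CGC TAA AAT CGT TTA TGT CAA AAA GAA CTG TTT AAT TTT TAA TGT GAC ATC TAC TTT — ATG at 1, stop TAA at 10 → 12 nt.
Frame 2: TGC TTC GCT AAA ATC GTT TAT GTC AAA AAG AAC TGT TTA ATT TTT AAT GTG ACA TCT ACT TTA — no ATG→stop ORF.
Frame 3: GCT TCG CTA AAA TCG TTT ATG TCA AAA AGA ACT GTT TAA TTT TTA ATG TGA CAT CTA CTT — ATG at 21, stop TAA at 39 → 21 nt; ATG at 48, stop TGA at 51 → 6 nt.
No ORF reaches 24 nucleotides. Count = 0.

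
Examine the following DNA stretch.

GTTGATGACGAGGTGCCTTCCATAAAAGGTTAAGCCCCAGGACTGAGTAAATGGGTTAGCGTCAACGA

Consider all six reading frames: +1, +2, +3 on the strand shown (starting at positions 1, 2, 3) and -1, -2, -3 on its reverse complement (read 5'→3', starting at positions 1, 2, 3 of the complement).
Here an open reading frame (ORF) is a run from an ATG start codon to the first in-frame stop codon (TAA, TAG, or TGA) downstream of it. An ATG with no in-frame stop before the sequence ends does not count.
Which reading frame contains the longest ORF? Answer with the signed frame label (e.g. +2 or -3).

+2

Reverse complement (5'→3'): TCGTTGACGCTAACCCATTTACTCAGTCCTGGGGCTTAACCTTTTATGGAAGGCACCTCGTCATCAAC
Frame +1: GTT GAT GAC GAG GTG CCT TCC ATA AAA GGT TAA GCC CCA GGA CTG AGT AAA TGG GTT AGC GTC AAC — no ATG→stop ORF.
Frame +2: TTG ATG ACG AGG TGC CTT CCA TAA AAG GTT AAG CCC CAG GAC TGA GTA AAT GGG TTA GCG TCA ACG — ATG at 5, stop TAA at 23 → 21 nt.
Frame +3: TGA TGA CGA GGT GCC TTC CAT AAA AGG TTA AGC CCC AGG ACT GAG TAA ATG GGT TAG CGT CAA CGA — ATG at 51, stop TAG at 57 → 9 nt.
Frame -1: TCG TTG ACG CTA ACC CAT TTA CTC AGT CCT GGG GCT TAA CCT TTT ATG GAA GGC ACC TCG TCA TCA — no ATG→stop ORF.
Frame -2: CGT TGA CGC TAA CCC ATT TAC TCA GTC CTG GGG CTT AAC CTT TTA TGG AAG GCA CCT CGT CAT CAA — no ATG→stop ORF.
Frame -3: GTT GAC GCT AAC CCA TTT ACT CAG TCC TGG GGC TTA ACC TTT TAT GGA AGG CAC CTC GTC ATC AAC — no ATG→stop ORF.
Longest ORF is 21 nt in frame +2 (positions 5–25).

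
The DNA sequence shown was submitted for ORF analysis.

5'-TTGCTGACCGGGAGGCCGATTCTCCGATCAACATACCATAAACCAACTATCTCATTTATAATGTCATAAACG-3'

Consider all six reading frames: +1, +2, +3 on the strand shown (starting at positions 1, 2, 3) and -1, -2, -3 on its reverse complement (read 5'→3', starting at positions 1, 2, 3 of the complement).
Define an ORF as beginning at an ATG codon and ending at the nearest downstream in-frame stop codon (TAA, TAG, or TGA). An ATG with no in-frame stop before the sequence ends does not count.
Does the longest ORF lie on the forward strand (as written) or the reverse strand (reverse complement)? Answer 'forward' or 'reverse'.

Reverse complement (5'→3'): CGTTTATGACATTATAAATGAGATAGTTGGTTTATGGTATGTTGATCGGAGAATCGGCCTCCCGGTCAGCAA
Frame +1: TTG CTG ACC GGG AGG CCG ATT CTC CGA TCA ACA TAC CAT AAA CCA ACT ATC TCA TTT ATA ATG TCA TAA ACG — ATG at 61, stop TAA at 67 → 9 nt.
Frame +2: TGC TGA CCG GGA GGC CGA TTC TCC GAT CAA CAT ACC ATA AAC CAA CTA TCT CAT TTA TAA TGT CAT AAA — no ATG→stop ORF.
Frame +3: GCT GAC CGG GAG GCC GAT TCT CCG ATC AAC ATA CCA TAA ACC AAC TAT CTC ATT TAT AAT GTC ATA AAC — no ATG→stop ORF.
Frame -1: CGT TTA TGA CAT TAT AAA TGA GAT AGT TGG TTT ATG GTA TGT TGA TCG GAG AAT CGG CCT CCC GGT CAG CAA — ATG at 34, stop TGA at 43 → 12 nt.
Frame -2: GTT TAT GAC ATT ATA AAT GAG ATA GTT GGT TTA TGG TAT GTT GAT CGG AGA ATC GGC CTC CCG GTC AGC — no ATG→stop ORF.
Frame -3: TTT ATG ACA TTA TAA ATG AGA TAG TTG GTT TAT GGT ATG TTG ATC GGA GAA TCG GCC TCC CGG TCA GCA — ATG at 6, stop TAA at 15 → 12 nt; ATG at 18, stop TAG at 24 → 9 nt.
Forward-strand max 9 nt; reverse-strand max 12 nt. The reverse strand has the longer ORF.

reverse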